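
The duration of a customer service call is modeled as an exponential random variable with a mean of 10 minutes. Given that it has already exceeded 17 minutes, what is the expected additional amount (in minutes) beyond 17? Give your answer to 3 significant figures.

The rate is λ = 1/10 = 0.1 per minute.
By memorylessness, the remaining amount past any threshold is again Exp(λ) with mean 1/λ = 10 minutes.

10.0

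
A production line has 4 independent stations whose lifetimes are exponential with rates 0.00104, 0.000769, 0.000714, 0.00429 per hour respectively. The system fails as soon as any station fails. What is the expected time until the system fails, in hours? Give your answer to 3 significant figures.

147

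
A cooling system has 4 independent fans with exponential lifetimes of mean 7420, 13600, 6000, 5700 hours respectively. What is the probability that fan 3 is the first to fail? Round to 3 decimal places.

Rates: λ_i = 1/mean_i → 0.000134771, 0.0000735294, 0.000166667, 0.000175439; Σλ = 0.000550406.
P(fan 3 first) = λ_3/Σλ = 0.000166667/0.000550406 ≈ 0.303.

0.303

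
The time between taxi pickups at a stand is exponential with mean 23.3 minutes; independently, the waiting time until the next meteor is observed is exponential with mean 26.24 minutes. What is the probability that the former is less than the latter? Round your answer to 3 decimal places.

λ_1 = 1/23.3 = 0.0429185, λ_2 = 1/26.24 = 0.0381098.
For independent exponentials, P(the former < the latter) = λ_1/(λ_1+λ_2) = 0.0429185/0.0810282 ≈ 0.530.

0.530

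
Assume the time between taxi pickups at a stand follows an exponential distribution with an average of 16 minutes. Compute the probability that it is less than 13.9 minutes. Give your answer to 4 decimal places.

0.5805

The rate is λ = 1/16 = 0.0625 per minute.
P(X ≤ 13.9) = 1 − e^(−λ·13.9) = 1 − e^(−0.86875) ≈ 0.5805.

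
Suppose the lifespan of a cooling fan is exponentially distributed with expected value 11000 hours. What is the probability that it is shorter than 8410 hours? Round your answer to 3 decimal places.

The rate is λ = 1/11000 = 0.0000909091 per hour.
P(X ≤ 8410) = 1 − e^(−λ·8410) = 1 − e^(−0.76455) ≈ 0.534.

0.534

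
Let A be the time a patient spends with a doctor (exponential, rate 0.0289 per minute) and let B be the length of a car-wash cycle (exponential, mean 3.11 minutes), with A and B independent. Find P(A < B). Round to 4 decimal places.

λ_1 = 0.0289, λ_2 = 1/3.11 = 0.321543.
For independent exponentials, P(A < B) = λ_1/(λ_1+λ_2) = 0.0289/0.350443 ≈ 0.0825.

0.0825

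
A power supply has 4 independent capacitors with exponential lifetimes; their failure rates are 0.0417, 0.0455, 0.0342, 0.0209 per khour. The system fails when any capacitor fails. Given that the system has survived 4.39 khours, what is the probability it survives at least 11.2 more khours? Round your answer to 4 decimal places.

Time to first failure ~ Exp(Σλ) with Σλ = 0.1423.
By memorylessness, P(T > 4.39+11.2 | T > 4.39) = P(T > 11.2) = e^(−0.1423·11.2) ≈ 0.2032.

0.2032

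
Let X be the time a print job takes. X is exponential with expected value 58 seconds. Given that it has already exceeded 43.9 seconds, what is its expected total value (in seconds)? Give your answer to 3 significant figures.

The rate is λ = 1/58 = 0.0172414 per second.
By memorylessness, E[X | X > 43.9] = 43.9 + 1/λ = 43.9 + 58 = 101.9 seconds.

102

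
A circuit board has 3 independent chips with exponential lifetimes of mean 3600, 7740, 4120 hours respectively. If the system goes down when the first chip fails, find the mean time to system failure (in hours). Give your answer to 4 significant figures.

The first failure time is exponential with rate Σλ_i = 1/3600 + 1/7740 + 1/4120 = 0.000649695 per hour.
E[min] = 1/Σλ = 1/0.000649695 = 1539.18 hours.

1539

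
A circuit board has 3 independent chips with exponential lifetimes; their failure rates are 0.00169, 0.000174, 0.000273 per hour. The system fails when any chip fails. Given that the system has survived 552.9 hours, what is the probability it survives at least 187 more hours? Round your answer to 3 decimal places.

Time to first failure ~ Exp(Σλ) with Σλ = 0.002137.
By memorylessness, P(T > 552.9+187 | T > 552.9) = P(T > 187) = e^(−0.002137·187) ≈ 0.671.

0.671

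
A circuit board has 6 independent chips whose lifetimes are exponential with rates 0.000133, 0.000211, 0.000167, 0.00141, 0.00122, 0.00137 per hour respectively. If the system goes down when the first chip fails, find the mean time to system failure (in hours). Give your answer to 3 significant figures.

222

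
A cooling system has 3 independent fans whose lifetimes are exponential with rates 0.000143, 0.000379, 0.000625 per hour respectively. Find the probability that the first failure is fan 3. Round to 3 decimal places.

The time to first failure is exponential with rate Σλ = 0.000143 + 0.000379 + 0.000625 = 0.001147.
P(fan 3 first) = λ_3/Σλ = 0.000625/0.001147 ≈ 0.545.

0.545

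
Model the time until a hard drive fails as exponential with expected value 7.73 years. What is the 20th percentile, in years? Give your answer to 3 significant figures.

1.72

The rate is λ = 1/7.73 = 0.129366 per year.
Set 1 − e^(−λt) = 0.2, so t = −ln(0.8)/λ = 0.22314/0.129366 ≈ 1.7249 years.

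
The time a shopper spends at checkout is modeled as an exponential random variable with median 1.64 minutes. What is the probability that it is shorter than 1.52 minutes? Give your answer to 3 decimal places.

For an exponential, median = ln(2)/λ, so λ = ln 2 / 1.64 = 0.422651 per minute.
P(X ≤ 1.52) = 1 − e^(−λ·1.52) = 1 − e^(−0.64243) ≈ 0.474.

0.474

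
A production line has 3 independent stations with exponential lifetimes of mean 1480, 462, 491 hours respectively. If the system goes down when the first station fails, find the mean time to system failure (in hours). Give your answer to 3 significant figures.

The first failure time is exponential with rate Σλ_i = 1/1480 + 1/462 + 1/491 = 0.00487684 per hour.
E[min] = 1/Σλ = 1/0.00487684 = 205.051 hours.

205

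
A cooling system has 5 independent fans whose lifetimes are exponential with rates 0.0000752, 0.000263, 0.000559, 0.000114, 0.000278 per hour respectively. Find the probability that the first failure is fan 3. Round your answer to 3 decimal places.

0.434

The time to first failure is exponential with rate Σλ = 0.0000752 + 0.000263 + 0.000559 + 0.000114 + 0.000278 = 0.0012892.
P(fan 3 first) = λ_3/Σλ = 0.000559/0.0012892 ≈ 0.434.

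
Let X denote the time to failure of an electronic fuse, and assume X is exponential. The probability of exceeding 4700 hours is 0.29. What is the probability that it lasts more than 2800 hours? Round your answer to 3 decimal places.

e^(−λ·4700) = 0.29 ⇒ λ = −ln(0.29)/4700 = 0.000263378.
P(X > 2800) = e^(−0.000263378·2800) = e^(−0.73746) ≈ 0.478.

0.478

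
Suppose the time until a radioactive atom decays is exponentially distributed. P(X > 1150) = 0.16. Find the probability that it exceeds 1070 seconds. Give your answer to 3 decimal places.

e^(−λ·1150) = 0.16 ⇒ λ = −ln(0.16)/1150 = 0.00159355.
P(X > 1070) = e^(−0.00159355·1070) = e^(−1.7051) ≈ 0.182.

0.182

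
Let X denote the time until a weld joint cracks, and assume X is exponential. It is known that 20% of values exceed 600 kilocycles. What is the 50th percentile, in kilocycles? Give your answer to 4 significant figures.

e^(−λ·600) = 0.20 ⇒ λ = −ln(0.20)/600 = 0.0026824.
50th percentile: 1 − e^(−λt) = 0.5, t = −ln(0.5)/λ = 258.406 kilocycles.

258.4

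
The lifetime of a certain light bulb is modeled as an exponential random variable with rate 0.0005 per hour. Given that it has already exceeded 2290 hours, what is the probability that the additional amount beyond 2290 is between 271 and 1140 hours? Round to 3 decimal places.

0.308

Memoryless: the residual past 2290 is again Exp(λ).
P(271 < residual < 1140) = e^(−λ·271) − e^(−λ·1140) = 0.87328 − 0.56553 ≈ 0.308.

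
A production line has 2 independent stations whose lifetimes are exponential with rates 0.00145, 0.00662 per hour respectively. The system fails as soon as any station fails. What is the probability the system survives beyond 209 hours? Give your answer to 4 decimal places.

0.1851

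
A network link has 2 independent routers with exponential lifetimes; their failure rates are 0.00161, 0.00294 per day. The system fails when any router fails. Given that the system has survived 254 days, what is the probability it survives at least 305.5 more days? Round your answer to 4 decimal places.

Time to first failure ~ Exp(Σλ) with Σλ = 0.00455.
By memorylessness, P(T > 254+305.5 | T > 254) = P(T > 305.5) = e^(−0.00455·305.5) ≈ 0.2491.

0.2491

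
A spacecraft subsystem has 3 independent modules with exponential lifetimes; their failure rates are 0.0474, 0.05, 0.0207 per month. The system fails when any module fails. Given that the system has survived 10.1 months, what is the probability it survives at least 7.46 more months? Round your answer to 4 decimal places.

0.4144

Time to first failure ~ Exp(Σλ) with Σλ = 0.1181.
By memorylessness, P(T > 10.1+7.46 | T > 10.1) = P(T > 7.46) = e^(−0.1181·7.46) ≈ 0.4144.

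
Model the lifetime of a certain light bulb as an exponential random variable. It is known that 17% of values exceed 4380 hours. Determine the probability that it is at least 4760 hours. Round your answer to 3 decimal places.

e^(−λ·4380) = 0.17 ⇒ λ = −ln(0.17)/4380 = 0.000404556.
P(X > 4760) = e^(−0.000404556·4760) = e^(−1.9257) ≈ 0.146.

0.146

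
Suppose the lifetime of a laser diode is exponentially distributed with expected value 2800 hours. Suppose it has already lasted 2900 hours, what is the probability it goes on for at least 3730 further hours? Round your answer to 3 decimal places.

0.264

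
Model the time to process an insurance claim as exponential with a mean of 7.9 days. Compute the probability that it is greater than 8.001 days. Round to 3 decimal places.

0.363

The rate is λ = 1/7.9 = 0.126582 per day.
P(X > 8.001) = e^(−λ·8.001) = e^(−1.0128) ≈ 0.363.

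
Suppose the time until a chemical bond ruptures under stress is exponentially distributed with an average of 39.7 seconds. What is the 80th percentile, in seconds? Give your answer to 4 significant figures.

The rate is λ = 1/39.7 = 0.0251889 per second.
Set 1 − e^(−λt) = 0.8, so t = −ln(0.2)/λ = 1.6094/0.0251889 ≈ 63.8947 seconds.

63.89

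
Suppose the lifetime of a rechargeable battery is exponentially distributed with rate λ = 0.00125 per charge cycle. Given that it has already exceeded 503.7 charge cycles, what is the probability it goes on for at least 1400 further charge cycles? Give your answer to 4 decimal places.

P(X > s+t | X > s) = e^(−λ(s+t))/e^(−λs) = e^(−λt), independent of s = 503.7.
P(X > 1400) = e^(−1.75) ≈ 0.1738.

0.1738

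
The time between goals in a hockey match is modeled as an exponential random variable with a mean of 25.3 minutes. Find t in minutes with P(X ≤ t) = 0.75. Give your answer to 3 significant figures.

35.1

The rate is λ = 1/25.3 = 0.0395257 per minute.
Set 1 − e^(−λt) = 0.75, so t = −ln(0.25)/λ = 1.3863/0.0395257 ≈ 35.0732 minutes.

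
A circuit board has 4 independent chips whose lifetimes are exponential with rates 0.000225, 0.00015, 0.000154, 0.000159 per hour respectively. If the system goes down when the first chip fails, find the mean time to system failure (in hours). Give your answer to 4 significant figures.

The time to first failure is exponential with rate Σλ = 0.000225 + 0.00015 + 0.000154 + 0.000159 = 0.000688.
E[min] = 1/Σλ = 1/0.000688 = 1453.49 hours.

1453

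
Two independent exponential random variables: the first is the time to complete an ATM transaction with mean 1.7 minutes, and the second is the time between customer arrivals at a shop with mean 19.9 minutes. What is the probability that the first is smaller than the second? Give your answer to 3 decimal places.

λ_1 = 1/1.7 = 0.588235, λ_2 = 1/19.9 = 0.0502513.
For independent exponentials, P(the first < the second) = λ_1/(λ_1+λ_2) = 0.588235/0.638487 ≈ 0.921.

0.921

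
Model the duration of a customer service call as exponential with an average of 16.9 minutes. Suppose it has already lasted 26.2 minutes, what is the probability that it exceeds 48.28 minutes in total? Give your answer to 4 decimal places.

The rate is λ = 1/16.9 = 0.0591716 per minute.
P(X > s+t | X > s) = e^(−λ(s+t))/e^(−λs) = e^(−λt), independent of s = 26.2.
P(X > 22.08) = e^(−1.3065) ≈ 0.2708.

0.2708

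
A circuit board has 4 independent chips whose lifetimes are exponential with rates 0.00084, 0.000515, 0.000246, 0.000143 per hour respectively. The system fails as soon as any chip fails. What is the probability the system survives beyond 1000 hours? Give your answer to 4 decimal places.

0.1748

The time to first failure is exponential with rate Σλ = 0.00084 + 0.000515 + 0.000246 + 0.000143 = 0.001744.
P(min > 1000) = e^(−0.001744·1000) = e^(−1.744) ≈ 0.1748.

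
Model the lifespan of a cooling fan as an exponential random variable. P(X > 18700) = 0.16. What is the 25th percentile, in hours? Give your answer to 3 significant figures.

e^(−λ·18700) = 0.16 ⇒ λ = −ln(0.16)/18700 = 0.000097999.
25th percentile: 1 − e^(−λt) = 0.25, t = −ln(0.75)/λ = 2935.56 hours.

2940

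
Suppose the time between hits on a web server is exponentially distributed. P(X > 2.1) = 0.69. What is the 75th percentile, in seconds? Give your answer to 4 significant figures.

7.846

e^(−λ·2.1) = 0.69 ⇒ λ = −ln(0.69)/2.1 = 0.176697.
75th percentile: 1 − e^(−λt) = 0.75, t = −ln(0.25)/λ = 7.8456 seconds.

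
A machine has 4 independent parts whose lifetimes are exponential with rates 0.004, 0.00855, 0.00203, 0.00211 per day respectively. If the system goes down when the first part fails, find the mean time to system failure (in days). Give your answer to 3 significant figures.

59.9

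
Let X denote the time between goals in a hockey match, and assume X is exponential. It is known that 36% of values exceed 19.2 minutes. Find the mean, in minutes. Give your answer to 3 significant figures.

e^(−λ·19.2) = 0.36 ⇒ λ = −ln(0.36)/19.2 = 0.053211.
Mean = 1/λ = 18.7931 minutes.

18.8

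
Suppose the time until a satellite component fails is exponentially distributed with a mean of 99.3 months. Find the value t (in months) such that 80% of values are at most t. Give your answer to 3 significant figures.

160

The rate is λ = 1/99.3 = 0.0100705 per month.
Set 1 − e^(−λt) = 0.8, so t = −ln(0.2)/λ = 1.6094/0.0100705 ≈ 159.817 months.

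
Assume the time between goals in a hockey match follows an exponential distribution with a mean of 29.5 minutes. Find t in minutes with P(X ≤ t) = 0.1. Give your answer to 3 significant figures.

3.11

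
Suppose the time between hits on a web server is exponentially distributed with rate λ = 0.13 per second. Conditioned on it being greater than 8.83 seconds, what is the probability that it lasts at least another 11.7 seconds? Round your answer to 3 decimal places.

0.218

P(X > s+t | X > s) = e^(−λ(s+t))/e^(−λs) = e^(−λt), independent of s = 8.83.
P(X > 11.7) = e^(−1.521) ≈ 0.218.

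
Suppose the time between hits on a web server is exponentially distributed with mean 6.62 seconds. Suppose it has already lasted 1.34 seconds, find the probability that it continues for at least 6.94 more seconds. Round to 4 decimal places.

0.3505

The rate is λ = 1/6.62 = 0.151057 per second.
P(X > s+t | X > s) = e^(−λ(s+t))/e^(−λs) = e^(−λt), independent of s = 1.34.
P(X > 6.94) = e^(−1.0483) ≈ 0.3505.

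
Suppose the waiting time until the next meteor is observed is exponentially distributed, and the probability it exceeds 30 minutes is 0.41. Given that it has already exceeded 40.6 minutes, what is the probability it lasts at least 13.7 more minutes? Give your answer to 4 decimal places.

From e^(−λ·30) = 0.41, λ = −ln(0.41)/30 = 0.0297199.
Memoryless: P(X > 40.6+13.7 | X > 40.6) = P(X > 13.7) = e^(−0.0297199·13.7) ≈ 0.6655.

0.6655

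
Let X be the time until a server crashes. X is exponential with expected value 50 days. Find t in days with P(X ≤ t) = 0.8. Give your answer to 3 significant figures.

The rate is λ = 1/50 = 0.02 per day.
Set 1 − e^(−λt) = 0.8, so t = −ln(0.2)/λ = 1.6094/0.02 ≈ 80.4719 days.

80.5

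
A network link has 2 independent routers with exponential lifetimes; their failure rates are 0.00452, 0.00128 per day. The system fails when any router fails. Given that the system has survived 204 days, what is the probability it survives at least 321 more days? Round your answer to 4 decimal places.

Time to first failure ~ Exp(Σλ) with Σλ = 0.0058.
By memorylessness, P(T > 204+321 | T > 204) = P(T > 321) = e^(−0.0058·321) ≈ 0.1554.

0.1554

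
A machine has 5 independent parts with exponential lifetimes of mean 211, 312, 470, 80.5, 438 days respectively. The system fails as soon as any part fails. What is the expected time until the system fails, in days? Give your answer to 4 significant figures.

40.36

The first failure time is exponential with rate Σλ_i = 1/211 + 1/312 + 1/470 + 1/80.5 + 1/438 = 0.0247776 per day.
E[min] = 1/Σλ = 1/0.0247776 = 40.3591 days.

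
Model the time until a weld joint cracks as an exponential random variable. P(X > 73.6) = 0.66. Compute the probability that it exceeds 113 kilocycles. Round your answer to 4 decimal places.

e^(−λ·73.6) = 0.66 ⇒ λ = −ln(0.66)/73.6 = 0.00564559.
P(X > 113) = e^(−0.00564559·113) = e^(−0.63795) ≈ 0.5284.

0.5284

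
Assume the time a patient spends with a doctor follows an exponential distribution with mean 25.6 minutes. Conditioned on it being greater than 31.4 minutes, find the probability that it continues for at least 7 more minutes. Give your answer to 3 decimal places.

The rate is λ = 1/25.6 = 0.0390625 per minute.
The exponential is memoryless, so the remaining time is again Exp(λ): the condition X > 31.4 is irrelevant.
P(X > 7) = e^(−0.27344) ≈ 0.761.

0.761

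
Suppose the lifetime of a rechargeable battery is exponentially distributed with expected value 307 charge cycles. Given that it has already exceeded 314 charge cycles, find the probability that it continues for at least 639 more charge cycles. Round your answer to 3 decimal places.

The rate is λ = 1/307 = 0.00325733 per charge cycle.
The exponential is memoryless, so the remaining time is again Exp(λ): the condition X > 314 is irrelevant.
P(X > 639) = e^(−2.0814) ≈ 0.125.

0.125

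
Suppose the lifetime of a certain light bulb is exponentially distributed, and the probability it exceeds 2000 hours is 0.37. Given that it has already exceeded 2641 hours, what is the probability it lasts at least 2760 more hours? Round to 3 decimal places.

From e^(−λ·2000) = 0.37, λ = −ln(0.37)/2000 = 0.000497126.
Memoryless: P(X > 2641+2760 | X > 2641) = P(X > 2760) = e^(−0.000497126·2760) ≈ 0.254.

0.254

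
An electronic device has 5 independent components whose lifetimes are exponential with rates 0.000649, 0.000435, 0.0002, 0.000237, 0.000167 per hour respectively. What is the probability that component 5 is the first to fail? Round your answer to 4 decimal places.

The time to first failure is exponential with rate Σλ = 0.000649 + 0.000435 + 0.0002 + 0.000237 + 0.000167 = 0.001688.
P(component 5 first) = λ_5/Σλ = 0.000167/0.001688 ≈ 0.0989.

0.0989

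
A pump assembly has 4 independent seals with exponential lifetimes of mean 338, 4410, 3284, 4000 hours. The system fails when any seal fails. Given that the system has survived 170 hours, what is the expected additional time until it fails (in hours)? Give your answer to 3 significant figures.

267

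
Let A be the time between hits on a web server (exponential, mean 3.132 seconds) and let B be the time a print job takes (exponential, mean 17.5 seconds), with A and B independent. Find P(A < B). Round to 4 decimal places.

λ_1 = 1/3.132 = 0.319285, λ_2 = 1/17.5 = 0.0571429.
For independent exponentials, P(A < B) = λ_1/(λ_1+λ_2) = 0.319285/0.376428 ≈ 0.8482.

0.8482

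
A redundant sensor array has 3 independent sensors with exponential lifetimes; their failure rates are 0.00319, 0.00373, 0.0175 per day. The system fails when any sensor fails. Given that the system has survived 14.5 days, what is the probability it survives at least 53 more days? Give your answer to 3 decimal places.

0.274

Time to first failure ~ Exp(Σλ) with Σλ = 0.02442.
By memorylessness, P(T > 14.5+53 | T > 14.5) = P(T > 53) = e^(−0.02442·53) ≈ 0.274.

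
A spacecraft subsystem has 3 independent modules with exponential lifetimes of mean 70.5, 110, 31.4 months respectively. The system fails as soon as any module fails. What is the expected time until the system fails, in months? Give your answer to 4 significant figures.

18.14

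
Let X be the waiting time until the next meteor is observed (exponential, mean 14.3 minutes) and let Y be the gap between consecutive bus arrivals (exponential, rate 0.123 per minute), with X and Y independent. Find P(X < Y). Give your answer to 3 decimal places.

λ_1 = 1/14.3 = 0.0699301, λ_2 = 0.123.
For independent exponentials, P(X < Y) = λ_1/(λ_1+λ_2) = 0.0699301/0.19293 ≈ 0.362.

0.362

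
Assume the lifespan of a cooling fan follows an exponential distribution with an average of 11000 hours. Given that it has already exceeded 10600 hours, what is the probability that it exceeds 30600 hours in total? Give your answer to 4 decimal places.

0.1623

The rate is λ = 1/11000 = 0.0000909091 per hour.
P(X > s+t | X > s) = e^(−λ(s+t))/e^(−λs) = e^(−λt), independent of s = 10600.
P(X > 20000) = e^(−1.8182) ≈ 0.1623.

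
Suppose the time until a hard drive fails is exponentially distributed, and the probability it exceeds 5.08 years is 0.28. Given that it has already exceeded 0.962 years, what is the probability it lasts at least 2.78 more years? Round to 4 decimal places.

From e^(−λ·5.08) = 0.28, λ = −ln(0.28)/5.08 = 0.250584.
Memoryless: P(X > 0.962+2.78 | X > 0.962) = P(X > 2.78) = e^(−0.250584·2.78) ≈ 0.4983.

0.4983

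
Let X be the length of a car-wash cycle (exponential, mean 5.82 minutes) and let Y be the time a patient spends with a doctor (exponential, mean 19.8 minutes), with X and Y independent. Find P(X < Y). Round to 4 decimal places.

λ_1 = 1/5.82 = 0.171821, λ_2 = 1/19.8 = 0.0505051.
For independent exponentials, P(X < Y) = λ_1/(λ_1+λ_2) = 0.171821/0.222326 ≈ 0.7728.

0.7728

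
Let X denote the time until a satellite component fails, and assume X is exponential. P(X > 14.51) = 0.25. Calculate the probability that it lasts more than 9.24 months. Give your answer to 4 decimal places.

e^(−λ·14.51) = 0.25 ⇒ λ = −ln(0.25)/14.51 = 0.0955406.
P(X > 9.24) = e^(−0.0955406·9.24) = e^(−0.8828) ≈ 0.4136.

0.4136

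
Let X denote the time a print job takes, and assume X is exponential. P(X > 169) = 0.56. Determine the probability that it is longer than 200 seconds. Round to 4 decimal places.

0.5035

e^(−λ·169) = 0.56 ⇒ λ = −ln(0.56)/169 = 0.00343088.
P(X > 200) = e^(−0.00343088·200) = e^(−0.68618) ≈ 0.5035.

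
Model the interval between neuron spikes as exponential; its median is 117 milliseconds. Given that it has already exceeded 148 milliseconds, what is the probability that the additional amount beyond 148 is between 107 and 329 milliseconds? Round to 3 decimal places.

0.388

For an exponential, median = ln(2)/λ, so λ = ln 2 / 117 = 0.00592433 per millisecond.
Memoryless: the residual past 148 is again Exp(λ).
P(107 < residual < 329) = e^(−λ·107) − e^(−λ·329) = 0.53052 − 0.14240 ≈ 0.388.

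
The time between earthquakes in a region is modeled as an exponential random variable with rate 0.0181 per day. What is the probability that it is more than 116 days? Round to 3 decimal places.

P(X > 116) = e^(−λ·116) = e^(−2.0996) ≈ 0.123.

0.123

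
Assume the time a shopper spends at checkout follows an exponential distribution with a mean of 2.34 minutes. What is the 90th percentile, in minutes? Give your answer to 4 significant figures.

The rate is λ = 1/2.34 = 0.42735 per minute.
Set 1 − e^(−λt) = 0.9, so t = −ln(0.1)/λ = 2.3026/0.42735 ≈ 5.38805 minutes.

5.388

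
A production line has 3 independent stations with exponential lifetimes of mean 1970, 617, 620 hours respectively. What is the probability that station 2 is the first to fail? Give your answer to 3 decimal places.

0.433

Rates: λ_i = 1/mean_i → 0.000507614, 0.00162075, 0.0016129; Σλ = 0.00374126.
P(station 2 first) = λ_2/Σλ = 0.00162075/0.00374126 ≈ 0.433.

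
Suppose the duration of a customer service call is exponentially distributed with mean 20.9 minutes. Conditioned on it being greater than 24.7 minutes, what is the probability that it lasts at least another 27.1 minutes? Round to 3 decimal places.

The rate is λ = 1/20.9 = 0.0478469 per minute.
P(X > s+t | X > s) = e^(−λ(s+t))/e^(−λs) = e^(−λt), independent of s = 24.7.
P(X > 27.1) = e^(−1.2967) ≈ 0.273.

0.273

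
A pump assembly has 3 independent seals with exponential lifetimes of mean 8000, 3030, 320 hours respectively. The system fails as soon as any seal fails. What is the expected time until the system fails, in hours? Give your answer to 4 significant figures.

The first failure time is exponential with rate Σλ_i = 1/8000 + 1/3030 + 1/320 = 0.00358003 per hour.
E[min] = 1/Σλ = 1/0.00358003 = 279.327 hours.

279.3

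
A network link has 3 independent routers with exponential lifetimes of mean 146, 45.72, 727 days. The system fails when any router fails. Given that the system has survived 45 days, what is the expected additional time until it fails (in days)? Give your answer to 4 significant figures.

First-failure rate Σλ = 1/146 + 1/45.72 + 1/727 = 0.0300971.
By memorylessness the expected residual is 1/Σλ = 33.2258 days, regardless of the 45 already elapsed.

33.23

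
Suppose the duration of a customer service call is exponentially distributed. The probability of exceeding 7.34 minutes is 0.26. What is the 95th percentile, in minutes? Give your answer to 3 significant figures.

e^(−λ·7.34) = 0.26 ⇒ λ = −ln(0.26)/7.34 = 0.183525.
95th percentile: 1 − e^(−λt) = 0.95, t = −ln(0.05)/λ = 16.3233 minutes.

16.3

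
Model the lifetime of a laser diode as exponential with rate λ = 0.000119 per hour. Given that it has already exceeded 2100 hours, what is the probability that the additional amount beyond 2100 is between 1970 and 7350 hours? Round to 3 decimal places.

Memoryless: the residual past 2100 is again Exp(λ).
P(1970 < residual < 7350) = e^(−λ·1970) − e^(−λ·7350) = 0.79102 − 0.41701 ≈ 0.374.

0.374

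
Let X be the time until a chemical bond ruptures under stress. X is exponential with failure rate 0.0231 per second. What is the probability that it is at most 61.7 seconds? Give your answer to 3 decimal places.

0.760

P(X ≤ 61.7) = 1 − e^(−λ·61.7) = 1 − e^(−1.4253) ≈ 0.760.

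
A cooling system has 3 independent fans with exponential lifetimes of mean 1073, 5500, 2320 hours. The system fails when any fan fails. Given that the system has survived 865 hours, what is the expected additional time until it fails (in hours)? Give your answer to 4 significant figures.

647.3

First-failure rate Σλ = 1/1073 + 1/5500 + 1/2320 = 0.00154482.
By memorylessness the expected residual is 1/Σλ = 647.325 hours, regardless of the 865 already elapsed.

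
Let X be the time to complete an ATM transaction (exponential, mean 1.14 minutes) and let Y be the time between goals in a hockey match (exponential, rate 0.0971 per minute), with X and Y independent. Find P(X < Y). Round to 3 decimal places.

0.900

λ_1 = 1/1.14 = 0.877193, λ_2 = 0.0971.
For independent exponentials, P(X < Y) = λ_1/(λ_1+λ_2) = 0.877193/0.974293 ≈ 0.900.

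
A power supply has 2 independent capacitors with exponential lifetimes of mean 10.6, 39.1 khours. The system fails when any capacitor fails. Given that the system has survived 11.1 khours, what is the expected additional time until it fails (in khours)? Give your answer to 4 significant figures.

8.339

First-failure rate Σλ = 1/10.6 + 1/39.1 = 0.119915.
By memorylessness the expected residual is 1/Σλ = 8.33924 khours, regardless of the 11.1 already elapsed.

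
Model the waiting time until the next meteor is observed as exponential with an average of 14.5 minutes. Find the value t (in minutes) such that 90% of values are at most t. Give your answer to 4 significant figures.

The rate is λ = 1/14.5 = 0.0689655 per minute.
Set 1 − e^(−λt) = 0.9, so t = −ln(0.1)/λ = 2.3026/0.0689655 ≈ 33.3875 minutes.

33.39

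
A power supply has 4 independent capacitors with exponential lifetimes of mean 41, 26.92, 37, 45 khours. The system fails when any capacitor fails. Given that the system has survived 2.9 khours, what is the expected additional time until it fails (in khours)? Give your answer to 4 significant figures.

First-failure rate Σλ = 1/41 + 1/26.92 + 1/37 + 1/45 = 0.110787.
By memorylessness the expected residual is 1/Σλ = 9.02636 khours, regardless of the 2.9 already elapsed.

9.026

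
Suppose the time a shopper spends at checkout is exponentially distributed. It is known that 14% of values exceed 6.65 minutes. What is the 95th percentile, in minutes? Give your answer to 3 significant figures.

10.1

e^(−λ·6.65) = 0.14 ⇒ λ = −ln(0.14)/6.65 = 0.295656.
95th percentile: 1 − e^(−λt) = 0.95, t = −ln(0.05)/λ = 10.1325 minutes.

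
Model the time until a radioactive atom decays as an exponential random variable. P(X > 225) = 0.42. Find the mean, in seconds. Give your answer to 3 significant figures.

e^(−λ·225) = 0.42 ⇒ λ = −ln(0.42)/225 = 0.00385556.
Mean = 1/λ = 259.366 seconds.

259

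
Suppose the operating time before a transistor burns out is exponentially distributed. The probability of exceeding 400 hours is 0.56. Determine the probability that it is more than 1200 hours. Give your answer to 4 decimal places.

0.1756

e^(−λ·400) = 0.56 ⇒ λ = −ln(0.56)/400 = 0.00144955.
P(X > 1200) = e^(−0.00144955·1200) = e^(−1.7395) ≈ 0.1756.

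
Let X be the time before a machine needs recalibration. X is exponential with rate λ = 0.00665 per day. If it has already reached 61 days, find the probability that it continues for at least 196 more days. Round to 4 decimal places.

0.2716

P(X > s+t | X > s) = e^(−λ(s+t))/e^(−λs) = e^(−λt), independent of s = 61.
P(X > 196) = e^(−1.3034) ≈ 0.2716.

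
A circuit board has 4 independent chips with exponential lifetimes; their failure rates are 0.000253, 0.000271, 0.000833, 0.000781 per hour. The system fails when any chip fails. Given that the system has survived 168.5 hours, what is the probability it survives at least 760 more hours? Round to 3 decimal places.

0.197

Time to first failure ~ Exp(Σλ) with Σλ = 0.002138.
By memorylessness, P(T > 168.5+760 | T > 168.5) = P(T > 760) = e^(−0.002138·760) ≈ 0.197.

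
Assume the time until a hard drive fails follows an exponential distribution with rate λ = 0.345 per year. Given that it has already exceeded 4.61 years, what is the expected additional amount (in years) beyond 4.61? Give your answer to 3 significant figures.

2.90

By memorylessness, the remaining amount past any threshold is again Exp(λ) with mean 1/λ = 2.89855 years.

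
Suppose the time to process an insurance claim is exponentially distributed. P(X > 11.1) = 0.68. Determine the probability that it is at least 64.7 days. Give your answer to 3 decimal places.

e^(−λ·11.1) = 0.68 ⇒ λ = −ln(0.68)/11.1 = 0.0347444.
P(X > 64.7) = e^(−0.0347444·64.7) = e^(−2.248) ≈ 0.106.

0.106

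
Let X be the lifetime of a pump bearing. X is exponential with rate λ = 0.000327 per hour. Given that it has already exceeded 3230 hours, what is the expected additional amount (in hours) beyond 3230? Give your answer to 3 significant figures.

By memorylessness, the remaining amount past any threshold is again Exp(λ) with mean 1/λ = 3058.1 hours.

3060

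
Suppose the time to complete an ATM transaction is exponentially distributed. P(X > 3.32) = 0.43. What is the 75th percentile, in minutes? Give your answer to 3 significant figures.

5.45

e^(−λ·3.32) = 0.43 ⇒ λ = −ln(0.43)/3.32 = 0.254208.
75th percentile: 1 − e^(−λt) = 0.75, t = −ln(0.25)/λ = 5.45339 minutes.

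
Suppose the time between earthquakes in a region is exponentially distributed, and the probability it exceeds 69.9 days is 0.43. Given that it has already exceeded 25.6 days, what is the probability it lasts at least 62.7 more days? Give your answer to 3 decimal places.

From e^(−λ·69.9) = 0.43, λ = −ln(0.43)/69.9 = 0.012074.
Memoryless: P(X > 25.6+62.7 | X > 25.6) = P(X > 62.7) = e^(−0.012074·62.7) ≈ 0.469.

0.469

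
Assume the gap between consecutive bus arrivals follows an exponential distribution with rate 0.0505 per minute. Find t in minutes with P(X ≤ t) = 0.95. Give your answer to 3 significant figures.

59.3

Set 1 − e^(−λt) = 0.95, so t = −ln(0.05)/λ = 2.9957/0.0505 ≈ 59.3214 minutes.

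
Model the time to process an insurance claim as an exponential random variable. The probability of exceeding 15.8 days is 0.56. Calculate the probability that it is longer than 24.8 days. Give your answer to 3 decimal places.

0.402

e^(−λ·15.8) = 0.56 ⇒ λ = −ln(0.56)/15.8 = 0.0366974.
P(X > 24.8) = e^(−0.0366974·24.8) = e^(−0.91009) ≈ 0.402.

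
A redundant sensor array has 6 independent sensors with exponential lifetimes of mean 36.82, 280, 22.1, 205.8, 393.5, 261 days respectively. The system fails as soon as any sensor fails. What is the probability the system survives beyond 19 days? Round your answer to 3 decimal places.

The first failure time is exponential with rate Σλ_i = 1/36.82 + 1/280 + 1/22.1 + 1/205.8 + 1/393.5 + 1/261 = 0.0872113 per day.
P(min > 19) = e^(−0.0872113·19) = e^(−1.657) ≈ 0.191.

0.191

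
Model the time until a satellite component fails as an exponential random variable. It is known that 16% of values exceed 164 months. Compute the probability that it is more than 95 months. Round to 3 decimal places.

e^(−λ·164) = 0.16 ⇒ λ = −ln(0.16)/164 = 0.0111743.
P(X > 95) = e^(−0.0111743·95) = e^(−1.0616) ≈ 0.346.

0.346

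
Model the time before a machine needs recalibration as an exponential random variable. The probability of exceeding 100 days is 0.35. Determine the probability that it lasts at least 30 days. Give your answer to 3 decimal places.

e^(−λ·100) = 0.35 ⇒ λ = −ln(0.35)/100 = 0.0104982.
P(X > 30) = e^(−0.0104982·30) = e^(−0.31495) ≈ 0.730.

0.730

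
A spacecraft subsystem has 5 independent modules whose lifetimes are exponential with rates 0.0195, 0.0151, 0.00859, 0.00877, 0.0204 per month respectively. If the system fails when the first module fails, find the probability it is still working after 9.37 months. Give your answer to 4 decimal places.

0.5076

The time to first failure is exponential with rate Σλ = 0.0195 + 0.0151 + 0.00859 + 0.00877 + 0.0204 = 0.07236.
P(min > 9.37) = e^(−0.07236·9.37) = e^(−0.67801) ≈ 0.5076.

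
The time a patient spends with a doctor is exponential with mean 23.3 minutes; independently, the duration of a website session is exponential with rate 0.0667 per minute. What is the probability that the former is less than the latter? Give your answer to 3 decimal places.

λ_1 = 1/23.3 = 0.0429185, λ_2 = 0.0667.
For independent exponentials, P(the former < the latter) = λ_1/(λ_1+λ_2) = 0.0429185/0.109618 ≈ 0.392.

0.392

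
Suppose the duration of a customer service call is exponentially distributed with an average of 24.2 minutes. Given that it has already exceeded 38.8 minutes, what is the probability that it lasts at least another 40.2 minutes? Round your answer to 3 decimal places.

0.190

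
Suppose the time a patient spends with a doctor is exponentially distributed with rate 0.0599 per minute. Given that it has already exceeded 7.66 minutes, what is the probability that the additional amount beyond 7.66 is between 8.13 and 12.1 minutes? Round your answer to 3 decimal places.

0.130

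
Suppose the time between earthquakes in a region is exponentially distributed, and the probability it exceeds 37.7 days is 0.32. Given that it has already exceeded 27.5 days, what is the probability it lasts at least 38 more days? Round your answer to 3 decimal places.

0.317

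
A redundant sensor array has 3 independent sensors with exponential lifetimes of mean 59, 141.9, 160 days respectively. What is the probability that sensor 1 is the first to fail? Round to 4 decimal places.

0.5604

Rates: λ_i = 1/mean_i → 0.0169492, 0.00704722, 0.00625; Σλ = 0.0302464.
P(sensor 1 first) = λ_1/Σλ = 0.0169492/0.0302464 ≈ 0.5604.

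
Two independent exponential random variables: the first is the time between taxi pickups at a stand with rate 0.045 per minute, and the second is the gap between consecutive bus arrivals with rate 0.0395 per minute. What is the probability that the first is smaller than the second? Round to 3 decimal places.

0.533

λ_1 = 0.045, λ_2 = 0.0395.
For independent exponentials, P(the first < the second) = λ_1/(λ_1+λ_2) = 0.045/0.0845 ≈ 0.533.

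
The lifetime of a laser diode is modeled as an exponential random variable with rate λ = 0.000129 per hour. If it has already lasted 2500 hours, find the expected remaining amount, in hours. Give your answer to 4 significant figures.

By memorylessness, the remaining amount past any threshold is again Exp(λ) with mean 1/λ = 7751.94 hours.

7752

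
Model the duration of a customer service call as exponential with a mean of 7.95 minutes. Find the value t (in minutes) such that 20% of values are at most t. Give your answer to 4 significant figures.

1.774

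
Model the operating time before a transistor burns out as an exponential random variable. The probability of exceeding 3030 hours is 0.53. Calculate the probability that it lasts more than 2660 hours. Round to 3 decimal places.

e^(−λ·3030) = 0.53 ⇒ λ = −ln(0.53)/3030 = 0.000209531.
P(X > 2660) = e^(−0.000209531·2660) = e^(−0.55735) ≈ 0.573.

0.573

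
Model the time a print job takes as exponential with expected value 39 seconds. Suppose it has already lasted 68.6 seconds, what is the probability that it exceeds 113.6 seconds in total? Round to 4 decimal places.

0.3154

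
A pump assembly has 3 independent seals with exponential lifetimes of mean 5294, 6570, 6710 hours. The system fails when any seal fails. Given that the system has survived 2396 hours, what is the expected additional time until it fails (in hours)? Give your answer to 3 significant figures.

2040

First-failure rate Σλ = 1/5294 + 1/6570 + 1/6710 = 0.000490131.
By memorylessness the expected residual is 1/Σλ = 2040.27 hours, regardless of the 2396 already elapsed.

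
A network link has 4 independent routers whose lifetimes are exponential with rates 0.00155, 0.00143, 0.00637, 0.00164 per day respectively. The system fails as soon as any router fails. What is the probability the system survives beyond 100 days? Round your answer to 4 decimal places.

The time to first failure is exponential with rate Σλ = 0.00155 + 0.00143 + 0.00637 + 0.00164 = 0.01099.
P(min > 100) = e^(−0.01099·100) = e^(−1.099) ≈ 0.3332.

0.3332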